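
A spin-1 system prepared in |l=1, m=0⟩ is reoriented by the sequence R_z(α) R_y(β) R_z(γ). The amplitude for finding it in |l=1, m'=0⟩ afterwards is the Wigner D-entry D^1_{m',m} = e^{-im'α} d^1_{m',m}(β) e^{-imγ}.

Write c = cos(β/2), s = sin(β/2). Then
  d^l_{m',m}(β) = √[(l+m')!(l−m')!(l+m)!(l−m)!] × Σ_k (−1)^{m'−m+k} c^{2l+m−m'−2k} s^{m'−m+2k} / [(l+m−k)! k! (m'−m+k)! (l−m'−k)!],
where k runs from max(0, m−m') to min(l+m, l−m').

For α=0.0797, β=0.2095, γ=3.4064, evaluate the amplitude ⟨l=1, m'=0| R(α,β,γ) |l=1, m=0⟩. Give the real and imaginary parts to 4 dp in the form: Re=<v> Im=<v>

Re=0.9781 Im=0.0000

Split into d^1_{0,0}(β=0.2095) × two z-phases.
Half-angle: c=0.994519, s=0.104559. N=√(1·1·1·1)=1.000000
Admissible k: 0..1 (factorial args all ≥0)
  k=0: (−1)^0·1.0000/(1)·0.9945^2·0.1046^0 = +0.989068
  k=1: (−1)^1·1.0000/(1)·0.9945^0·0.1046^2 = -0.010932
d^1_{0,0}(0.2095) = +0.989068 -0.010932 = +0.978135
D = (+1.000000+0.000000i)·(+0.978135)·(+1.000000+0.000000i) = +0.978135+0.000000i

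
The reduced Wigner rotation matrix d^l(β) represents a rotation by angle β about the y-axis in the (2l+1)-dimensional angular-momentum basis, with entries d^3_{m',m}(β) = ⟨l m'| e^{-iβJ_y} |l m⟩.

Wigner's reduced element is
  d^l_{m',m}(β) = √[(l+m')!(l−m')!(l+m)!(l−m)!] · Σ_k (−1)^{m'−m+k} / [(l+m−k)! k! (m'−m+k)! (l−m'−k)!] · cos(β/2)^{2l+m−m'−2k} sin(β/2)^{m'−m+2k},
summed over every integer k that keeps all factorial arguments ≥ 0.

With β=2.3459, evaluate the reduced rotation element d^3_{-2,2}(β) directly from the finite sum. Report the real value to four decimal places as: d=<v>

d^3_{-2,2}(β=2.3459) via Wigner's sum:
With c≡cos(β/2)=0.387434 and s≡sin(β/2)=0.921898, N=[1·120·120·1]^{1/2}=120.000000
The bounds max(0,m−m')=4 and min(l+m,l−m')=5 give 2 terms
  k=4: (−1)^0·120.0000/(24)·0.3874^2·0.9219^4 = +0.542120
  k=5: (−1)^1·120.0000/(120)·0.3874^0·0.9219^6 = -0.613898
d^3_{-2,2}(2.3459) = +0.542120 -0.613898 = -0.071777

d=-0.0718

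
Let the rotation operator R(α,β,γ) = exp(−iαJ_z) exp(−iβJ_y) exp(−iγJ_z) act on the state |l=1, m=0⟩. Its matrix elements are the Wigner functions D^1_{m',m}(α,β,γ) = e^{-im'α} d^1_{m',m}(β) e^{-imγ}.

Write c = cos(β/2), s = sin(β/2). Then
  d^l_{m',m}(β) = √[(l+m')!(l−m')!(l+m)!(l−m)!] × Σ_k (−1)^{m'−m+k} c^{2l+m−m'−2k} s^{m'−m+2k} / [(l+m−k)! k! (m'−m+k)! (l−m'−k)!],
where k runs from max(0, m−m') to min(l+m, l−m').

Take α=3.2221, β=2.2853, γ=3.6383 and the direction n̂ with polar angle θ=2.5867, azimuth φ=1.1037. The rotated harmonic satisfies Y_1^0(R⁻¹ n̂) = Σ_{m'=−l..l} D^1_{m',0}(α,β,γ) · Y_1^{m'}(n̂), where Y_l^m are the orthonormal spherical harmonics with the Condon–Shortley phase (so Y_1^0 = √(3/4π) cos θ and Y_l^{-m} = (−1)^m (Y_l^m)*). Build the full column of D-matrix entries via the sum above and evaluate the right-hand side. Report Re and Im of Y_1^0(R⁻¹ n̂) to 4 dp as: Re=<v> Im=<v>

Re=0.1709 Im=0.0000

Need the full column D^1_{m',0} for m'=−1..1 at α=3.2221, β=2.2853, γ=3.6383.
cos(β/2)=0.415185, sin(β/2)=0.909737
d^1_{-1,0}: single k=1 term ⇒ +0.534162;  D = -0.532431-0.042957i
d^1_{0,0}: k∈[0..1] ⇒ +0.172379 -0.827621 = -0.655243;  D = -0.655243+0.000000i
d^1_{1,0}: single k=0 term ⇒ -0.534162;  D = +0.532431-0.042957i
Y_1^{m'}(θ=2.5867,φ=1.1037) and Σ D·Y over m':
  (-0.5324-0.0430i)·(+0.0820-0.1625i)  (-0.6552+0.0000i)·(-0.4153+0.0000i)  (+0.5324-0.0430i)·(-0.0820-0.1625i)
Y_1^0(R⁻¹ n̂) = +0.170872+0.000000i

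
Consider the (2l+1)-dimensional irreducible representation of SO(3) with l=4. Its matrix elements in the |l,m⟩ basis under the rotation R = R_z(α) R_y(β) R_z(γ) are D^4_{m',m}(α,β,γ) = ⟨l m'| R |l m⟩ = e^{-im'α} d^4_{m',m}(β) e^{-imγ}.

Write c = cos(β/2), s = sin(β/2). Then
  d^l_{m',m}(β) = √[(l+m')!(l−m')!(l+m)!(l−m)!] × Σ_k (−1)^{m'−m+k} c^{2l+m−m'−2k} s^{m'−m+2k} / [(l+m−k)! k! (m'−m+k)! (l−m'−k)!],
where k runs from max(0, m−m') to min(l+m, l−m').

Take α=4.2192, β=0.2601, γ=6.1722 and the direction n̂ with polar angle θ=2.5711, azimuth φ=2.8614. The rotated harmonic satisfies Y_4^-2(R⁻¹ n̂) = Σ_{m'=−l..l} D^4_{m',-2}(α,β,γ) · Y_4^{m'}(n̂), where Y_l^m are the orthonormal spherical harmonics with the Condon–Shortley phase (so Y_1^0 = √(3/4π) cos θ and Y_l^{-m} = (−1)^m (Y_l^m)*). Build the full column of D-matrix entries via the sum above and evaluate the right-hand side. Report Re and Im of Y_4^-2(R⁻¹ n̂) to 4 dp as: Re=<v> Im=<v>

Re=-0.1013 Im=0.4135

Need the full column D^4_{m',-2} for m'=−4..4 at α=4.2192, β=0.2601, γ=6.1722.
cos(β/2)=0.991555, sin(β/2)=0.129684
d^4_{-4,-2}: single k=2 term ⇒ +0.084577;  D = -0.049412-0.068642i
d^4_{-3,-2}: k∈[1..2] ⇒ +0.457265 -0.023465 = +0.433800;  D = +0.430098-0.056554i
d^4_{-2,-2}: k∈[0..2] ⇒ +0.934407 -0.191802 +0.004101 = +0.746705;  D = -0.264755+0.698193i
d^4_{-1,-2}: k∈[0..2] ⇒ -0.518490 +0.044345 -0.000506 = -0.474651;  D = +0.311246+0.358356i
d^4_{0,-2}: k∈[0..2] ⇒ +0.151633 -0.006917 +0.000044 = +0.144761;  D = +0.141209-0.031869i
d^4_{1,-2}: k∈[0..2] ⇒ -0.029564 +0.000759 -0.000003 = -0.028808;  D = +0.007718-0.027755i
d^4_{2,-2}: k∈[0..2] ⇒ +0.004101 -0.000056 +0.000000 = +0.004045;  D = -0.002920-0.002800i
d^4_{3,-2}: k∈[0..1] ⇒ -0.000401 +0.000002 = -0.000399;  D = -0.000380+0.000123i
d^4_{4,-2}: single k=0 term ⇒ +0.000025;  D = -0.000004+0.000024i
Y_4^{m'}(θ=2.5711,φ=2.8614) and Σ D·Y over m':
  (-0.0494-0.0686i)·(+0.0164+0.0339i)  (+0.4301-0.0566i)·(+0.1107+0.1236i)  (-0.2648+0.6982i)·(+0.3271+0.2053i)  (+0.3112+0.3584i)·(+0.4047+0.1165i)  (+0.1412-0.0319i)·(-0.0729+0.0000i)  (+0.0077-0.0278i)·(-0.4047+0.1165i)  (-0.0029-0.0028i)·(+0.3271-0.2053i)  (-0.0004+0.0001i)·(-0.1107+0.1236i)  (-0.0000+0.0000i)·(+0.0164-0.0339i)
Y_4^-2(R⁻¹ n̂) = -0.101275+0.413515i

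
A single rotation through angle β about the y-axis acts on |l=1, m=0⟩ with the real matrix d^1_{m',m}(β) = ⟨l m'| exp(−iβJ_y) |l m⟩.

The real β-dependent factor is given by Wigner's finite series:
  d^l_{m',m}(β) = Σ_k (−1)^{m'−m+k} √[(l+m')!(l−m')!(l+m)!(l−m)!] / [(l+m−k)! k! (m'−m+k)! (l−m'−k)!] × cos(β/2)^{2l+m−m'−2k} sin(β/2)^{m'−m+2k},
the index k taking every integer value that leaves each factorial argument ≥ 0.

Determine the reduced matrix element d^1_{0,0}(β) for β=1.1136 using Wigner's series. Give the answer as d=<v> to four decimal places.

d=0.4414

d^1_{0,0}(β=1.1136) via Wigner's sum:
c=cos(1.1136/2)=0.848951, s=sin(1.1136/2)=0.528472; N=√[1·1·1·1]=1.000000
The bounds max(0,m−m')=0 and min(l+m,l−m')=1 give 2 terms
  k=0: (−1)^0·1.0000/(1)·0.8490^2·0.5285^0 = +0.720717
  k=1: (−1)^1·1.0000/(1)·0.8490^0·0.5285^2 = -0.279283
d^1_{0,0}(1.1136) = +0.720717 -0.279283 = +0.441434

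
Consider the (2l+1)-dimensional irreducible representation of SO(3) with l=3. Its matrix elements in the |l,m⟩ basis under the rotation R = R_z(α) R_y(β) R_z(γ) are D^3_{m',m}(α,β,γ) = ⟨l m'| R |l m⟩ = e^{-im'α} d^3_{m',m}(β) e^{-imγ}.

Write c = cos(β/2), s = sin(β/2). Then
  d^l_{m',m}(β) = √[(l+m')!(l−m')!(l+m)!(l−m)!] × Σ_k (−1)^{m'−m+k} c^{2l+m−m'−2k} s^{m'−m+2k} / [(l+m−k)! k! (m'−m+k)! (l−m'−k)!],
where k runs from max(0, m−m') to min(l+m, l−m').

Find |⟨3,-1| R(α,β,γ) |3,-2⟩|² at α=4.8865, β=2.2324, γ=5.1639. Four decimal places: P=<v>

First d^3_{-1,-2}(β=2.2324), then the phase factors e^{-i(-1)α} and e^{-i(-2)γ}:
c=cos(2.2324/2)=0.439100, s=sin(2.2324/2)=0.898438; N=√[2·24·1·120]=75.894664
The bounds max(0,m−m')=0 and min(l+m,l−m')=1 give 2 terms
  k=0: (−1)^1·75.8947/(24)·0.4391^5·0.8984^1 = -0.046377
  k=1: (−1)^2·75.8947/(12)·0.4391^3·0.8984^3 = +0.388315
d^3_{-1,-2}(2.2324) = -0.046377 +0.388315 = +0.341938
|D^3_{-1,-2}|² = |d^3_{-1,-2}(β)|² = (+0.341938)² = 0.116922 (the z-rotation phases have unit modulus)

P=0.1169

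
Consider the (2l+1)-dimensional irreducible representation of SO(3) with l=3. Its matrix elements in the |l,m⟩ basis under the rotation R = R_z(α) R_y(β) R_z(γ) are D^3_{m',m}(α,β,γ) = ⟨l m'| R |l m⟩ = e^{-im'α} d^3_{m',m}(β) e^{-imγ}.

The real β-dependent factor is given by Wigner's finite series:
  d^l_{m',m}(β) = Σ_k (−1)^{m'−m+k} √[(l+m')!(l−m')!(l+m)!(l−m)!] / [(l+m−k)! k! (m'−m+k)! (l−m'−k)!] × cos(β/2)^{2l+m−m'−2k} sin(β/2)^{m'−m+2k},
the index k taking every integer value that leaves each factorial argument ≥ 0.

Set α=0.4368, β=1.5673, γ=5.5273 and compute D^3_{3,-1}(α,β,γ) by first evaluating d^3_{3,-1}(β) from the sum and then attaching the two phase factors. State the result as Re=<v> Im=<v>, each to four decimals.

Split into d^3_{3,-1}(β=1.5673) × two z-phases.
c=cos(1.5673/2)=0.708342, s=sin(1.5673/2)=0.705870; N=√[720·1·2·24]=185.903201
The bounds max(0,m−m')=0 and min(l+m,l−m')=0 give 1 term
  k=0: (−1)^4·185.9032/(48)·0.7083^2·0.7059^4 = +0.482424
d^3_{3,-1}(1.5673) = +0.482424
D = (+0.257464-0.966288i)·(+0.482424)·(+0.727665-0.685933i) = -0.229374-0.424406i

Re=-0.2294 Im=-0.4244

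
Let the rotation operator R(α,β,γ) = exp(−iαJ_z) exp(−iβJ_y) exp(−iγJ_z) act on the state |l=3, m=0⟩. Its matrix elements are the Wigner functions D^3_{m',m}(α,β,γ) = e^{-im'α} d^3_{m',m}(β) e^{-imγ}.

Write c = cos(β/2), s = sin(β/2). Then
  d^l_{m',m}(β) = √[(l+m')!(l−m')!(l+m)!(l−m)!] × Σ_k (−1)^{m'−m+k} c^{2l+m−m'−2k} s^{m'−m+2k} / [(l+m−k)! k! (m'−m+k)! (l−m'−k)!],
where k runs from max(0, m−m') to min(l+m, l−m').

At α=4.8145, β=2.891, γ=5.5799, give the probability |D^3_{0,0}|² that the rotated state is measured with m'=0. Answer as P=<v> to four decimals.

First d^3_{0,0}(β=2.891), then the phase factors e^{-i(0)α} and e^{-i(0)γ}:
c=cos(2.891/2)=0.124969, s=sin(2.891/2)=0.992161; N=√[6·6·6·6]=36.000000
k∈{0,1,2,3} keeps every argument non-negative
  k=0: (−1)^0·36.0000/(36)·0.1250^6·0.9922^0 = +0.000004
  k=1: (−1)^1·36.0000/(4)·0.1250^4·0.9922^2 = -0.002161
  k=2: (−1)^2·36.0000/(4)·0.1250^2·0.9922^4 = +0.136199
  k=3: (−1)^3·36.0000/(36)·0.1250^0·0.9922^6 = -0.953876
d^3_{0,0}(2.891) = +0.000004 -0.002161 +0.136199 -0.953876 = -0.819834
|D^3_{0,0}|² = |d^3_{0,0}(β)|² = (-0.819834)² = 0.672129 (the z-rotation phases have unit modulus)

P=0.6721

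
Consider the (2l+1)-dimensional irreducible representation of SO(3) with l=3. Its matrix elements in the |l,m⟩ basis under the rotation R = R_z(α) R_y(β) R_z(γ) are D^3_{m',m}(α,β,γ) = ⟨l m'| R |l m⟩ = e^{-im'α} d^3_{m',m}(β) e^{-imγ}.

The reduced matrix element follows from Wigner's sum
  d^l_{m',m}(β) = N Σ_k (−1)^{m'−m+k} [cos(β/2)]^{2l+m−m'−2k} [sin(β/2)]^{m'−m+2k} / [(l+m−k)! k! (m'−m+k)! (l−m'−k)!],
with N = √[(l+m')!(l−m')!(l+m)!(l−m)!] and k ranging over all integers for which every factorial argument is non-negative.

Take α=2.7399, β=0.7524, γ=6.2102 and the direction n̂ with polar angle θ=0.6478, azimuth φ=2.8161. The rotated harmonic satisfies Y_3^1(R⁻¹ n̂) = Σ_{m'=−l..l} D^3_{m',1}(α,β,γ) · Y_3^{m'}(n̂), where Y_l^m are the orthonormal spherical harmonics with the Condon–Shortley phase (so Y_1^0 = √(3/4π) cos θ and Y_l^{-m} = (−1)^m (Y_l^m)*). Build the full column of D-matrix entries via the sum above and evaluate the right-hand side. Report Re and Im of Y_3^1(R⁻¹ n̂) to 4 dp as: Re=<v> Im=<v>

Re=0.1383 Im=-0.0484

Need the full column D^3_{m',1} for m'=−3..3 at α=2.7399, β=0.7524, γ=6.2102.
cos(β/2)=0.930067, sin(β/2)=0.367389
d^3_{-3,1}: single k=4 term ⇒ +0.061035;  D = -0.025926+0.055255i
d^3_{-2,1}: k∈[3..4] ⇒ +0.252320 -0.019685 = +0.232634;  D = +0.173291-0.155206i
d^3_{-1,1}: k∈[2..4] ⇒ +0.605984 -0.126073 +0.002459 = +0.482370;  D = -0.456544+0.155718i
d^3_{0,1}: k∈[1..3] ⇒ +0.885704 -0.414604 +0.021564 = +0.492665;  D = +0.491353+0.035925i
d^3_{1,1}: k∈[0..2] ⇒ +0.647272 -0.807978 +0.094555 = -0.066152;  D = +0.058838+0.030235i
d^3_{2,1}: k∈[0..1] ⇒ -0.808534 +0.252320 = -0.556214;  D = -0.355946-0.427407i
d^3_{3,1}: single k=0 term ⇒ +0.391161;  D = -0.112877-0.374520i
Y_3^{m'}(θ=0.6478,φ=2.8161) and Σ D·Y over m':
  (-0.0259+0.0553i)·(-0.0513-0.0760i)  (+0.1733-0.1552i)·(+0.2361+0.1798i)  (-0.4565+0.1557i)·(-0.4027-0.1359i)  (+0.4914+0.0359i)·(+0.0534+0.0000i)  (+0.0588+0.0302i)·(+0.4027-0.1359i)  (-0.3559-0.4274i)·(+0.2361-0.1798i)  (-0.1129-0.3745i)·(+0.0513-0.0760i)
Y_3^1(R⁻¹ n̂) = +0.138257-0.048445i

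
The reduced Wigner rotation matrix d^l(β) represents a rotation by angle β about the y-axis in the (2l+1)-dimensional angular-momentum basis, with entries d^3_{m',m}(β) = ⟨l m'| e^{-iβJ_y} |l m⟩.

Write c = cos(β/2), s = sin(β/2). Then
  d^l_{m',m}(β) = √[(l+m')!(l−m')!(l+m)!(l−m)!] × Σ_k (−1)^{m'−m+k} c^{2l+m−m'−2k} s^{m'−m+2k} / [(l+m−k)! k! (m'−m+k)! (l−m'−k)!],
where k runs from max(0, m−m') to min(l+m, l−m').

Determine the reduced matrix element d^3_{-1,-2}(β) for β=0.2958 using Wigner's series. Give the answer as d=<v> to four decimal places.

d=-0.4215

d^3_{-1,-2}(β=0.2958) via Wigner's sum:
c=cos(0.2958/2)=0.989083, s=sin(0.2958/2)=0.147361; N=√[2·24·1·120]=75.894664
k∈{0,1} keeps every argument non-negative
  k=0: (−1)^1·75.8947/(24)·0.9891^5·0.1474^1 = -0.441110
  k=1: (−1)^2·75.8947/(12)·0.9891^3·0.1474^3 = +0.019583
d^3_{-1,-2}(0.2958) = -0.441110 +0.019583 = -0.421527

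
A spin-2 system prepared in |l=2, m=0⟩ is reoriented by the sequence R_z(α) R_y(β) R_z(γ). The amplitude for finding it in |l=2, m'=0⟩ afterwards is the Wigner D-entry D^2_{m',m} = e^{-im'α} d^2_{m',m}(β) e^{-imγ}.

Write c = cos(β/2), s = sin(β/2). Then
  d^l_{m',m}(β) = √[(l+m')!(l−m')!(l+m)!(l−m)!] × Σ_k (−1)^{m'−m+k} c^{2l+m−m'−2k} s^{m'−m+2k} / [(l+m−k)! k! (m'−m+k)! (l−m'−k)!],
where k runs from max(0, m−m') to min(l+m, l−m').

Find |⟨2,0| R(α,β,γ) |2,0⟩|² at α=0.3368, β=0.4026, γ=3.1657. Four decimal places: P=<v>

P=0.5925

D^2_{0,0}(0.3368,0.4026,3.1657) = e^{-i·0·0.3368}·d^2_{0,0}(0.4026)·e^{-i·0·3.1657}. Compute d first:
c=cos(0.4026/2)=0.979807, s=sin(0.4026/2)=0.199943; N=√[2·2·2·2]=4.000000
Admissible k: 0..2 (factorial args all ≥0)
  k=0: (−1)^0·4.0000/(4)·0.9798^4·0.1999^0 = +0.921644
  k=1: (−1)^1·4.0000/(1)·0.9798^2·0.1999^2 = -0.153516
  k=2: (−1)^2·4.0000/(4)·0.9798^0·0.1999^4 = +0.001598
d^2_{0,0}(0.4026) = +0.921644 -0.153516 +0.001598 = +0.769725
|D^2_{0,0}|² = |d^2_{0,0}(β)|² = (+0.769725)² = 0.592477 (the z-rotation phases have unit modulus)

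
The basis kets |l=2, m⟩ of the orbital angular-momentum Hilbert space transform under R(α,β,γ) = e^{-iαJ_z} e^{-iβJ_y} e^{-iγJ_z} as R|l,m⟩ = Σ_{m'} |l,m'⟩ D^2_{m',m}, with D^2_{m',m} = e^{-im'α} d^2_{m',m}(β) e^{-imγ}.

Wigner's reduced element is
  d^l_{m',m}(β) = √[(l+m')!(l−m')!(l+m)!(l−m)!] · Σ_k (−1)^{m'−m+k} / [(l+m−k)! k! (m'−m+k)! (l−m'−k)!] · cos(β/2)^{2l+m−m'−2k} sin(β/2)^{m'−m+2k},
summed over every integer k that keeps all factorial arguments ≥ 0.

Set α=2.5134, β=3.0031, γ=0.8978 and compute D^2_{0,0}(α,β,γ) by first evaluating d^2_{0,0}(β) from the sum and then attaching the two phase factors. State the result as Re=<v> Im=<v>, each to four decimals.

D^2_{0,0}(2.5134,3.0031,0.8978) = e^{-i·0·2.5134}·d^2_{0,0}(3.0031)·e^{-i·0·0.8978}. Compute d first:
Half-angle: c=0.069191, s=0.997603. N=√(2·2·2·2)=4.000000
k∈{0,1,2} keeps every argument non-negative
  k=0: (−1)^0·4.0000/(4)·0.0692^4·0.9976^0 = +0.000023
  k=1: (−1)^1·4.0000/(1)·0.0692^2·0.9976^2 = -0.019058
  k=2: (−1)^2·4.0000/(4)·0.0692^0·0.9976^4 = +0.990448
d^2_{0,0}(3.0031) = +0.000023 -0.019058 +0.990448 = +0.971413
Phases: e^{-i·(0)·2.5134}=+1.000000+0.000000i, e^{-i·(0)·0.8978}=+1.000000+0.000000i ⇒ D=+0.971413+0.000000i

Re=0.9714 Im=0.0000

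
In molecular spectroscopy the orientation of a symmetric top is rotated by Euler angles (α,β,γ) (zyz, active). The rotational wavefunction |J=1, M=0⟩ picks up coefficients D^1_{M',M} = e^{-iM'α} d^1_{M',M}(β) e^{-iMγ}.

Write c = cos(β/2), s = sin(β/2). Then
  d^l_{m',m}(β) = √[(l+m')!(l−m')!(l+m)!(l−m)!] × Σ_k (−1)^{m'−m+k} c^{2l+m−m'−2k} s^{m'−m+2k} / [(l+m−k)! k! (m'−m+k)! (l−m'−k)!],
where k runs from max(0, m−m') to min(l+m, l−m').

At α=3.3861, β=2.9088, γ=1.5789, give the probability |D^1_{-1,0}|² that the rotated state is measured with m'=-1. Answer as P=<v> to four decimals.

P=0.0266

First d^1_{-1,0}(β=2.9088), then the phase factors e^{-i(-1)α} and e^{-i(0)γ}:
With c≡cos(β/2)=0.116134 and s≡sin(β/2)=0.993234, N=[1·2·1·1]^{1/2}=1.414214
k∈{1} keeps every argument non-negative
  k=1: (−1)^0·1.4142/(1)·0.1161^1·0.9932^1 = +0.163127
d^1_{-1,0}(2.9088) = +0.163127
|D^1_{-1,0}|² = |d^1_{-1,0}(β)|² = (+0.163127)² = 0.026610 (the z-rotation phases have unit modulus)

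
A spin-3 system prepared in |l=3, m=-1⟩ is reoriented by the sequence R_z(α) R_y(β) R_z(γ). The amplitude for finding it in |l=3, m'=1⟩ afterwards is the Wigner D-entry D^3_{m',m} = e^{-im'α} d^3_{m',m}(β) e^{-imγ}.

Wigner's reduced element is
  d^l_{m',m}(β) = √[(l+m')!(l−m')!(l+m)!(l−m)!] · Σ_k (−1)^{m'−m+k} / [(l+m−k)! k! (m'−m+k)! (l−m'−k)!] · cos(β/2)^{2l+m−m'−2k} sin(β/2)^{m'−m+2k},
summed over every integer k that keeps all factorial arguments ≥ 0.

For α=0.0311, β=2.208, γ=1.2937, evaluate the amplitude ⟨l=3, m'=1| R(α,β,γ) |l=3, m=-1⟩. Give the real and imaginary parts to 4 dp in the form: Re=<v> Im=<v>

Re=-0.0992 Im=-0.3116

First d^3_{1,-1}(β=2.208), then the phase factors e^{-i(1)α} and e^{-i(-1)γ}:
Half-angle: c=0.450028, s=0.893015. N=√(24·2·2·24)=48.000000
The bounds max(0,m−m')=0 and min(l+m,l−m')=2 give 3 terms
  k=0: (−1)^2·48.0000/(8)·0.4500^4·0.8930^2 = +0.196257
  k=1: (−1)^3·48.0000/(6)·0.4500^2·0.8930^4 = -1.030392
  k=2: (−1)^4·48.0000/(48)·0.4500^0·0.8930^6 = +0.507167
d^3_{1,-1}(2.208) = +0.196257 -1.030392 +0.507167 = -0.326968
Phases: e^{-i·(1)·0.0311}=+0.999516-0.031095i, e^{-i·(-1)·1.2937}=+0.273564+0.961854i ⇒ D=-0.099183-0.311562i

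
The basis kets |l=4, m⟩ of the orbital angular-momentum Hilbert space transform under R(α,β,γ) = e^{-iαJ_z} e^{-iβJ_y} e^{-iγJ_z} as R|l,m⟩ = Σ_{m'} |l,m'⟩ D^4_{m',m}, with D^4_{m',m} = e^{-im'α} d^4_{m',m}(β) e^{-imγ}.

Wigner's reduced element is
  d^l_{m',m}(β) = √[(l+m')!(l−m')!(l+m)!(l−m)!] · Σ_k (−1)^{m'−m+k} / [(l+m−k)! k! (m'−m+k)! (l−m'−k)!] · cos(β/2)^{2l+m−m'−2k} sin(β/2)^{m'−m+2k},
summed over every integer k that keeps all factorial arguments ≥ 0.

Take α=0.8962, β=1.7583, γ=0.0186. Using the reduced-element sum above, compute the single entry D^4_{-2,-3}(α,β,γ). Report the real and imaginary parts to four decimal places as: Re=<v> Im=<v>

Re=-0.1144 Im=0.4016

First d^4_{-2,-3}(β=1.7583), then the phase factors e^{-i(-2)α} and e^{-i(-3)γ}:
c=cos(1.7583/2)=0.637806, s=sin(1.7583/2)=0.770197; N=√[2·720·1·5040]=2693.993318
The bounds max(0,m−m')=0 and min(l+m,l−m')=1 give 2 terms
  k=0: (−1)^1·2693.9933/(720)·0.6378^7·0.7702^1 = -0.123733
  k=1: (−1)^2·2693.9933/(240)·0.6378^5·0.7702^3 = +0.541295
d^4_{-2,-3}(1.7583) = -0.123733 +0.541295 = +0.417562
Phases: e^{-i·(-2)·0.8962}=-0.219794+0.975546i, e^{-i·(-3)·0.0186}=+0.998444+0.055771i ⇒ D=-0.114353+0.401598i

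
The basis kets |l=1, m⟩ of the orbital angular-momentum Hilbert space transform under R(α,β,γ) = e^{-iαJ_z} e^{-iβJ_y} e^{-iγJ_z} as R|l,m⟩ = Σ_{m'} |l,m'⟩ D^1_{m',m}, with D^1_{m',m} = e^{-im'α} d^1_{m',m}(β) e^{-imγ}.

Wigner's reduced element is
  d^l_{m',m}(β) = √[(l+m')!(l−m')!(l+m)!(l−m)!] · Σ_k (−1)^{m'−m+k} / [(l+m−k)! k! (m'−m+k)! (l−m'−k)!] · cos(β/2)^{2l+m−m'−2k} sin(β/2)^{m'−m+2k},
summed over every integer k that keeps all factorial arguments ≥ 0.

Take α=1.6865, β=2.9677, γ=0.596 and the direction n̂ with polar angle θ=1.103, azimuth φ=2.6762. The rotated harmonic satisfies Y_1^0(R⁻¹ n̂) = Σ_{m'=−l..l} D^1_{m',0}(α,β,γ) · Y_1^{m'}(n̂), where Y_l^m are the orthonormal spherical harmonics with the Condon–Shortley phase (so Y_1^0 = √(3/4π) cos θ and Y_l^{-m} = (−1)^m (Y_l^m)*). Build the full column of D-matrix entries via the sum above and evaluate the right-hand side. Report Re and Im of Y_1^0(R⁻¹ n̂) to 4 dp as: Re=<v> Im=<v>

Re=-0.1756 Im=0.0000

Need the full column D^1_{m',0} for m'=−1..1 at α=1.6865, β=2.9677, γ=0.596.
cos(β/2)=0.086837, sin(β/2)=0.996223
d^1_{-1,0}: single k=1 term ⇒ +0.122342;  D = -0.014124+0.121524i
d^1_{0,0}: k∈[0..1] ⇒ +0.007541 -0.992459 = -0.984919;  D = -0.984919+0.000000i
d^1_{1,0}: single k=0 term ⇒ -0.122342;  D = +0.014124+0.121524i
Y_1^{m'}(θ=1.103,φ=2.6762) and Σ D·Y over m':
  (-0.0141+0.1215i)·(-0.2756-0.1384i)  (-0.9849+0.0000i)·(+0.2203+0.0000i)  (+0.0141+0.1215i)·(+0.2756-0.1384i)
Y_1^0(R⁻¹ n̂) = -0.175578+0.000000i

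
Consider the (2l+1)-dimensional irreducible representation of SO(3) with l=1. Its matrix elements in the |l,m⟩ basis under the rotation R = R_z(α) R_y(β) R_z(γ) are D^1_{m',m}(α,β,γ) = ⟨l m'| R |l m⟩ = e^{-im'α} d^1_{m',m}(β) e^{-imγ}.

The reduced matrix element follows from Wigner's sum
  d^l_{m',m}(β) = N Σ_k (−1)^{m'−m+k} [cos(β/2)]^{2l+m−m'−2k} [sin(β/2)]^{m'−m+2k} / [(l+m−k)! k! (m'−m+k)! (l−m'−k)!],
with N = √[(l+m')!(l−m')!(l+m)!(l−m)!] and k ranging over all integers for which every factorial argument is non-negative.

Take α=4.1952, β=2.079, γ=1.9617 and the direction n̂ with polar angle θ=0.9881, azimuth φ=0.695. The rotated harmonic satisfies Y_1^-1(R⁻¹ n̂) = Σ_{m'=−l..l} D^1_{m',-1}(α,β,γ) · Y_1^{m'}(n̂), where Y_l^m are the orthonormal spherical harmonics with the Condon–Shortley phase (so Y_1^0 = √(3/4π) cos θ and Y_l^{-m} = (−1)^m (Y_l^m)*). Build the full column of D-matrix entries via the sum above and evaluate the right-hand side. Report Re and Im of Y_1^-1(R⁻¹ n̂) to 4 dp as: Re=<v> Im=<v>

Need the full column D^1_{m',-1} for m'=−1..1 at α=4.1952, β=2.079, γ=1.9617.
cos(β/2)=0.506651, sin(β/2)=0.862151
d^1_{-1,-1}: single k=0 term ⇒ +0.256696;  D = +0.254651-0.032331i
d^1_{0,-1}: single k=0 term ⇒ -0.617743;  D = +0.235375-0.571143i
d^1_{1,-1}: single k=0 term ⇒ +0.743304;  D = -0.457318-0.585970i
Y_1^{m'}(θ=0.9881,φ=0.695) and Σ D·Y over m':
  (+0.2547-0.0323i)·(+0.2216-0.1847i)  (+0.2354-0.5711i)·(+0.2689+0.0000i)  (-0.4573-0.5860i)·(-0.2216-0.1847i)
Y_1^-1(R⁻¹ n̂) = +0.106811+0.006548i

Re=0.1068 Im=0.0065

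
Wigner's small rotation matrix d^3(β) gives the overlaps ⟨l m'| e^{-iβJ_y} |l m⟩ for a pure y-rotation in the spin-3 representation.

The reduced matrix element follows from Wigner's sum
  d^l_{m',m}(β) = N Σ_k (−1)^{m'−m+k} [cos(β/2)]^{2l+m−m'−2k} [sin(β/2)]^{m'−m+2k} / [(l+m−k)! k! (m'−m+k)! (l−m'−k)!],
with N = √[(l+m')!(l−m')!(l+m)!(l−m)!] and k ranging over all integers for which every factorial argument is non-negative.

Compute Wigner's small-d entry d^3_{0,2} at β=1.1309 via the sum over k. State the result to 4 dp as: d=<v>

d=0.4774

d^3_{0,2}(β=1.1309) via Wigner's sum:
c=cos(1.1309/2)=0.844348, s=sin(1.1309/2)=0.535796; N=√[6·6·120·1]=65.726707
k: max(0,(2)−(0))=2 … min(3+(2),3−(0))=3
  k=2: (−1)^0·65.7267/(12)·0.8443^4·0.5358^2 = +0.799179
  k=3: (−1)^1·65.7267/(12)·0.8443^2·0.5358^4 = -0.321811
d^3_{0,2}(1.1309) = +0.799179 -0.321811 = +0.477369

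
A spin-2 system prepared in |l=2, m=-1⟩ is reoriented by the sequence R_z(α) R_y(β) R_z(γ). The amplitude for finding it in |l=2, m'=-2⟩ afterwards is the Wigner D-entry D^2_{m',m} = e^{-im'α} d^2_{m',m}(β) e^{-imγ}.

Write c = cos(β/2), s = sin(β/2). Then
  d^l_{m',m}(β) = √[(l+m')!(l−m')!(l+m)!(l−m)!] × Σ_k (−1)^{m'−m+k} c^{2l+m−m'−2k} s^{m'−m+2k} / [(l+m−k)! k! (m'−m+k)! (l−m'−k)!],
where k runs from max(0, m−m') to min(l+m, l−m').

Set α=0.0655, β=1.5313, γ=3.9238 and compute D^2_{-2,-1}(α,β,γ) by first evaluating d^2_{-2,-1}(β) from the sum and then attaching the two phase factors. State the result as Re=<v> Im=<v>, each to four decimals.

Re=-0.3174 Im=-0.4110

First d^2_{-2,-1}(β=1.5313), then the phase factors e^{-i(-2)α} and e^{-i(-1)γ}:
Half-angle: c=0.720932, s=0.693006. N=√(1·24·1·6)=12.000000
k∈{1} keeps every argument non-negative
  k=1: (−1)^0·12.0000/(6)·0.7209^3·0.6930^1 = +0.519338
d^2_{-2,-1}(1.5313) = +0.519338
Phases: e^{-i·(-2)·0.0655}=+0.991432+0.130626i, e^{-i·(-1)·3.9238}=-0.709359-0.704847i ⇒ D=-0.317425-0.411039i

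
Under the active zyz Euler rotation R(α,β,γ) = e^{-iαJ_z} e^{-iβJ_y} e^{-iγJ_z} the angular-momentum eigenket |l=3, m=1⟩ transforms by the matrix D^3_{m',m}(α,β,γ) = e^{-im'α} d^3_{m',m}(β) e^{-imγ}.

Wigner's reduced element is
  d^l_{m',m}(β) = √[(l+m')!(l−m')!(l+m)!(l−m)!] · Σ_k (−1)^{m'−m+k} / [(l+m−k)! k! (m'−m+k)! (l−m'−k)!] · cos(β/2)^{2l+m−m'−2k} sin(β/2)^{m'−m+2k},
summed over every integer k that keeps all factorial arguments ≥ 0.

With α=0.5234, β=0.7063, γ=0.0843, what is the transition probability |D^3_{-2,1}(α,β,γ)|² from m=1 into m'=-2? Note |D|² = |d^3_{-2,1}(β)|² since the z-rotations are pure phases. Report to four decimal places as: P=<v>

P=0.0406

First d^3_{-2,1}(β=0.7063), then the phase factors e^{-i(-2)α} and e^{-i(1)γ}:
c=cos(0.7063/2)=0.938288, s=sin(0.7063/2)=0.345855; N=√[1·120·24·2]=75.894664
k: max(0,(1)−(-2))=3 … min(3+(1),3−(-2))=4
  k=3: (−1)^0·75.8947/(12)·0.9383^3·0.3459^3 = +0.216133
  k=4: (−1)^1·75.8947/(24)·0.9383^1·0.3459^5 = -0.014683
d^3_{-2,1}(0.7063) = +0.216133 -0.014683 = +0.201450
|D^3_{-2,1}|² = |d^3_{-2,1}(β)|² = (+0.201450)² = 0.040582 (the z-rotation phases have unit modulus)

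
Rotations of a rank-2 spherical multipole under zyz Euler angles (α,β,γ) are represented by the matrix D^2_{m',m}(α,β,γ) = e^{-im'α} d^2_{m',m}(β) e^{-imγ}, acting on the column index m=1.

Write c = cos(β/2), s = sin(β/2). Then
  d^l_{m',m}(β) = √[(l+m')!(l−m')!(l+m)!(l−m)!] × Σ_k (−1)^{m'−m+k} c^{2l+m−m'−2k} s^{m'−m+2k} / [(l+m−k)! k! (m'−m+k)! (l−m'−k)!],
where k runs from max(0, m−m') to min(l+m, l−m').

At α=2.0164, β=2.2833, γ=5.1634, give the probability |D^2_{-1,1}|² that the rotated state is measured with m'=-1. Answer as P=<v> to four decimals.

P=0.0646

First d^2_{-1,1}(β=2.2833), then the phase factors e^{-i(-1)α} and e^{-i(1)γ}:
Half-angle: c=0.416095, s=0.909321. N=√(1·6·6·1)=6.000000
Admissible k: 2..3 (factorial args all ≥0)
  k=2: (−1)^0·6.0000/(2)·0.4161^2·0.9093^2 = +0.429477
  k=3: (−1)^1·6.0000/(6)·0.4161^0·0.9093^4 = -0.683706
d^2_{-1,1}(2.2833) = +0.429477 -0.683706 = -0.254229
|D^2_{-1,1}|² = |d^2_{-1,1}(β)|² = (-0.254229)² = 0.064632 (the z-rotation phases have unit modulus)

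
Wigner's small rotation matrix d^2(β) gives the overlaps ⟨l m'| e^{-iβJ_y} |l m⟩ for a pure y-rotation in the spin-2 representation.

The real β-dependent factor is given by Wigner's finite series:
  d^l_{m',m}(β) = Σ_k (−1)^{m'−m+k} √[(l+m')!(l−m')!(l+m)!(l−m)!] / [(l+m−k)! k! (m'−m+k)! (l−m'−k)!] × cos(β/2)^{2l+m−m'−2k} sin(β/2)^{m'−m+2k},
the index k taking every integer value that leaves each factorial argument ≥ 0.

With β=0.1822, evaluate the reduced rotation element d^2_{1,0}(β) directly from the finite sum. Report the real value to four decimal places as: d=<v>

d^2_{1,0}(β=0.1822) via Wigner's sum:
c=cos(0.1822/2)=0.995853, s=sin(0.1822/2)=0.090974; N=√[6·1·2·2]=4.898979
k: max(0,(0)−(1))=0 … min(2+(0),2−(1))=1
  k=0: (−1)^1·4.8990/(2)·0.9959^3·0.0910^1 = -0.220079
  k=1: (−1)^2·4.8990/(2)·0.9959^1·0.0910^3 = +0.001837
d^2_{1,0}(0.1822) = -0.220079 +0.001837 = -0.218243

d=-0.2182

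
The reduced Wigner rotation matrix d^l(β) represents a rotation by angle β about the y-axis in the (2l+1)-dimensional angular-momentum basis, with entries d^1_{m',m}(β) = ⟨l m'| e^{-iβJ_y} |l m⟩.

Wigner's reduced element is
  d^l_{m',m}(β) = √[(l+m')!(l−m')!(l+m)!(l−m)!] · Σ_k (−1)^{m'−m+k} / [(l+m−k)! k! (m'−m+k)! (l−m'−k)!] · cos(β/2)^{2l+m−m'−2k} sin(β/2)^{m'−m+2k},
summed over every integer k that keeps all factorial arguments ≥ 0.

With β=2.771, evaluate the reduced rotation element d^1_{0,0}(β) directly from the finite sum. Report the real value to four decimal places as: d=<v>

d^1_{0,0}(β=2.771) via Wigner's sum:
Half-angle: c=0.184238, s=0.982882. N=√(1·1·1·1)=1.000000
k: max(0,(0)−(0))=0 … min(1+(0),1−(0))=1
  k=0: (−1)^0·1.0000/(1)·0.1842^2·0.9829^0 = +0.033944
  k=1: (−1)^1·1.0000/(1)·0.1842^0·0.9829^2 = -0.966056
d^1_{0,0}(2.771) = +0.033944 -0.966056 = -0.932113

d=-0.9321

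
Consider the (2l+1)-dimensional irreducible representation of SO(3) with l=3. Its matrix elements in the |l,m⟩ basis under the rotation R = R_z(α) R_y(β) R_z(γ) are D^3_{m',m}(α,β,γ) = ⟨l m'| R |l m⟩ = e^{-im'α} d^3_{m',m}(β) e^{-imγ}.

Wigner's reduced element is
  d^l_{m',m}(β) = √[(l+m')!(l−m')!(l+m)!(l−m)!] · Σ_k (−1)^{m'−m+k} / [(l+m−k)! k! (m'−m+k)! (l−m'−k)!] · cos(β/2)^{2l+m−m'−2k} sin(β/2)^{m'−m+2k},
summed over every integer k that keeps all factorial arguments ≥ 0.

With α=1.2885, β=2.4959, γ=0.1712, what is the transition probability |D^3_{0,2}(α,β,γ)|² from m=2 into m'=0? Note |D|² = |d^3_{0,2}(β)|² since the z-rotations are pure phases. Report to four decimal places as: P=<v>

D^3_{0,2}(1.2885,2.4959,0.1712) = e^{-i·0·1.2885}·d^3_{0,2}(2.4959)·e^{-i·2·0.1712}. Compute d first:
With c≡cos(β/2)=0.317267 and s≡sin(β/2)=0.948336, N=[6·6·120·1]^{1/2}=65.726707
k: max(0,(2)−(0))=2 … min(3+(2),3−(0))=3
  k=2: (−1)^0·65.7267/(12)·0.3173^4·0.9483^2 = +0.049910
  k=3: (−1)^1·65.7267/(12)·0.3173^2·0.9483^4 = -0.445923
d^3_{0,2}(2.4959) = +0.049910 -0.445923 = -0.396013
|D^3_{0,2}|² = |d^3_{0,2}(β)|² = (-0.396013)² = 0.156827 (the z-rotation phases have unit modulus)

P=0.1568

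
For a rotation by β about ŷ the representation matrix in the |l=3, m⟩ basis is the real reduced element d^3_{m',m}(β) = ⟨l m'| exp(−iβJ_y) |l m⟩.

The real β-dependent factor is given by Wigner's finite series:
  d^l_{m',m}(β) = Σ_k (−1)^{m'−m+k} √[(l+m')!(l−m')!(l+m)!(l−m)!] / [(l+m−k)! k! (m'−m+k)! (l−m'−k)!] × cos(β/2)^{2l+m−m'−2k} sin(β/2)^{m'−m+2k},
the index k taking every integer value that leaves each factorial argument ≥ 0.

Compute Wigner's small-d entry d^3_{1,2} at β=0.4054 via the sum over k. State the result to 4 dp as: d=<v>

d^3_{1,2}(β=0.4054) via Wigner's sum:
Half-angle: c=0.979527, s=0.201315. N=√(24·2·120·1)=75.894664
Admissible k: 1..2 (factorial args all ≥0)
  k=1: (−1)^0·75.8947/(24)·0.9795^5·0.2013^1 = +0.574059
  k=2: (−1)^1·75.8947/(12)·0.9795^3·0.2013^3 = -0.048496
d^3_{1,2}(0.4054) = +0.574059 -0.048496 = +0.525563

d=0.5256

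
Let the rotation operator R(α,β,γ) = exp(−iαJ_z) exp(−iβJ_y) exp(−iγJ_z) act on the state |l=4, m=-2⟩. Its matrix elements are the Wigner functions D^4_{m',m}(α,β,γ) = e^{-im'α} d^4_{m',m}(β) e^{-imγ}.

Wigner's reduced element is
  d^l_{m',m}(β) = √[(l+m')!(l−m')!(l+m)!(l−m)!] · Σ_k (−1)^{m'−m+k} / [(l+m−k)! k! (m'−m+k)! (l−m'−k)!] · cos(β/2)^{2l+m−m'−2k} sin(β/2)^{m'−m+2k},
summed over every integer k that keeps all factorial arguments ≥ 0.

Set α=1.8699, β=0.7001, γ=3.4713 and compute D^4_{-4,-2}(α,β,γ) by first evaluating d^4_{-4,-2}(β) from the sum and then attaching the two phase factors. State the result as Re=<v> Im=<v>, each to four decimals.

Re=-0.1202 Im=0.4103

Split into d^4_{-4,-2}(β=0.7001) × two z-phases.
Half-angle: c=0.939356, s=0.342945. N=√(1·40320·2·720)=7619.763776
k∈{2} keeps every argument non-negative
  k=2: (−1)^0·7619.7638/(1440)·0.9394^6·0.3429^2 = +0.427570
d^4_{-4,-2}(0.7001) = +0.427570
Phases: e^{-i·(-4)·1.8699}=+0.365697+0.930734i, e^{-i·(-2)·3.4713}=+0.790351+0.612654i ⇒ D=-0.120228+0.410319i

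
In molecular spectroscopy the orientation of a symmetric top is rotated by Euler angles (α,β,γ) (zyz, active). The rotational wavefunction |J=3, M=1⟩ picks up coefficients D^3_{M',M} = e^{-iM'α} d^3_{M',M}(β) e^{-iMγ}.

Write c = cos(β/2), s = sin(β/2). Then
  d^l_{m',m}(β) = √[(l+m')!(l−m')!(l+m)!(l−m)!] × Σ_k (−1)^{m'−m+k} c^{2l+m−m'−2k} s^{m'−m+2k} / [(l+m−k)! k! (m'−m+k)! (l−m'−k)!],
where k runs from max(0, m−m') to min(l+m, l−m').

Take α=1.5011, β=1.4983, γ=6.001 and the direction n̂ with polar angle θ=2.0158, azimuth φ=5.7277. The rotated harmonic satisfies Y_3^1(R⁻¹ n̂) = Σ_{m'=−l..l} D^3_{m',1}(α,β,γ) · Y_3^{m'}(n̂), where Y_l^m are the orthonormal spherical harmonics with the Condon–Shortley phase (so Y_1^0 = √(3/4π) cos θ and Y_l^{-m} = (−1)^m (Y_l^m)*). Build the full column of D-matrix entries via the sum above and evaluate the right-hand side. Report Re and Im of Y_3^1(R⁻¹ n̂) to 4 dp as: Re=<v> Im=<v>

Re=-0.0038 Im=0.0041

Need the full column D^3_{m',1} for m'=−3..3 at α=1.5011, β=1.4983, γ=6.001.
cos(β/2)=0.732268, sin(β/2)=0.681017
d^3_{-3,1}: single k=4 term ⇒ +0.446701;  D = +0.032623-0.445508i
d^3_{-2,1}: k∈[3..4] ⇒ +0.784356 -0.339202 = +0.445154;  D = -0.440623-0.063349i
d^3_{-1,1}: k∈[2..4] ⇒ +0.800105 -0.922701 +0.099758 = -0.022838;  D = +0.004816-0.022325i
d^3_{0,1}: k∈[1..3] ⇒ +0.496705 -1.288828 +0.371577 = -0.420546;  D = -0.403913-0.117103i
d^3_{1,1}: k∈[0..2] ⇒ +0.154177 -1.066806 +0.692025 = -0.220604;  D = -0.076034+0.207086i
d^3_{2,1}: k∈[0..1] ⇒ -0.453428 +0.784356 = +0.330928;  D = -0.301954-0.135416i
d^3_{3,1}: single k=0 term ⇒ +0.516465;  D = -0.243642+0.455384i
Y_3^{m'}(θ=2.0158,φ=5.7277) and Σ D·Y over m':
  (+0.0326-0.4455i)·(-0.0293+0.3054i)  (-0.4406-0.0633i)·(-0.1591-0.3212i)  (+0.0048-0.0223i)·(-0.0182-0.0113i)  (-0.4039-0.1171i)·(+0.3331+0.0000i)  (-0.0760+0.2071i)·(+0.0182-0.0113i)  (-0.3020-0.1354i)·(-0.1591+0.3212i)  (-0.2436+0.4554i)·(+0.0293+0.3054i)
Y_3^1(R⁻¹ n̂) = -0.003773+0.004087i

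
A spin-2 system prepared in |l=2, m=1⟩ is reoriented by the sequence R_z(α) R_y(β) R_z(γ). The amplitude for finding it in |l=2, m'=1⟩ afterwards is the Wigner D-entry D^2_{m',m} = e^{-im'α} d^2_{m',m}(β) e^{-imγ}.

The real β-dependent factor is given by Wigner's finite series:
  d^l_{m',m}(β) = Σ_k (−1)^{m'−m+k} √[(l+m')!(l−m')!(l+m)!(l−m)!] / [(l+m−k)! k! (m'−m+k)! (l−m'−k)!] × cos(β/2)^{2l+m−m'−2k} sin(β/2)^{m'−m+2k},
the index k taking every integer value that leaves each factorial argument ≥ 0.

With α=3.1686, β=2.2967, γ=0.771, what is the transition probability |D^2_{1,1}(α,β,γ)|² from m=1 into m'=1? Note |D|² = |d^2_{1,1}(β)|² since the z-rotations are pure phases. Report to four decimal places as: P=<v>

D^2_{1,1}(3.1686,2.2967,0.771) = e^{-i·1·3.1686}·d^2_{1,1}(2.2967)·e^{-i·1·0.771}. Compute d first:
With c≡cos(β/2)=0.409993 and s≡sin(β/2)=0.912089, N=[6·1·6·1]^{1/2}=6.000000
k: max(0,(1)−(1))=0 … min(2+(1),2−(1))=1
  k=0: (−1)^0·6.0000/(6)·0.4100^4·0.9121^0 = +0.028256
  k=1: (−1)^1·6.0000/(2)·0.4100^2·0.9121^2 = -0.419516
d^2_{1,1}(2.2967) = +0.028256 -0.419516 = -0.391260
|D^2_{1,1}|² = |d^2_{1,1}(β)|² = (-0.391260)² = 0.153084 (the z-rotation phases have unit modulus)

P=0.1531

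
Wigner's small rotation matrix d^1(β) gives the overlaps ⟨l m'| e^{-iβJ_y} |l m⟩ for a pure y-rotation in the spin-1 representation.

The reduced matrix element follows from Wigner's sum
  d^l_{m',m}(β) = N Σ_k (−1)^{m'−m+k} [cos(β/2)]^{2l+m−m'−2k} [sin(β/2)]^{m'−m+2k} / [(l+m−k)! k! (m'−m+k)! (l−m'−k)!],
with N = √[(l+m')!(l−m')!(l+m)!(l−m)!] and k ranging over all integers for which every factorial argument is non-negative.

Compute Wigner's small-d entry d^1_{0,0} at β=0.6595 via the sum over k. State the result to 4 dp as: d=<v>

d^1_{0,0}(β=0.6595) via Wigner's sum:
Half-angle: c=0.946123, s=0.323807. N=√(1·1·1·1)=1.000000
Admissible k: 0..1 (factorial args all ≥0)
  k=0: (−1)^0·1.0000/(1)·0.9461^2·0.3238^0 = +0.895149
  k=1: (−1)^1·1.0000/(1)·0.9461^0·0.3238^2 = -0.104851
d^1_{0,0}(0.6595) = +0.895149 -0.104851 = +0.790299

d=0.7903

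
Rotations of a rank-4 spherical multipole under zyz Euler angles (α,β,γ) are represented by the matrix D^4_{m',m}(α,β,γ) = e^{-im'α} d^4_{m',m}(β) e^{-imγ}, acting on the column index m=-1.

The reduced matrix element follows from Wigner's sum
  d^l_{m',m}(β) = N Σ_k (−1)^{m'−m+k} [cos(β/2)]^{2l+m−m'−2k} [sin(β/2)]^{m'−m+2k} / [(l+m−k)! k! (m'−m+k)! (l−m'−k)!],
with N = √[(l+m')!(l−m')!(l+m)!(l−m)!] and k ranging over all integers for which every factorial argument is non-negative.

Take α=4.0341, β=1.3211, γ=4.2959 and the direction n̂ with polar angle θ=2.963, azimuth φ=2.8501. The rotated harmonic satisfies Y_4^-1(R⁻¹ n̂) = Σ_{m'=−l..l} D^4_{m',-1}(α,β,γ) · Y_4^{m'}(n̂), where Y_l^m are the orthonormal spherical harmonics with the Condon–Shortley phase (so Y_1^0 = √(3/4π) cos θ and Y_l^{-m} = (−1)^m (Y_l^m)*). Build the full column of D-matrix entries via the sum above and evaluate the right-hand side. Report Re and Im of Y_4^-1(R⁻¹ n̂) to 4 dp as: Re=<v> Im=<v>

Need the full column D^4_{m',-1} for m'=−4..4 at α=4.0341, β=1.3211, γ=4.2959.
cos(β/2)=0.789655, sin(β/2)=0.613551
d^4_{-4,-1}: single k=3 term ⇒ +0.530681;  D = -0.006340+0.530643i
d^4_{-3,-1}: k∈[2..3] ⇒ +0.724429 -0.728906 = -0.004477;  D = +0.003452+0.002851i
d^4_{-2,-1}: k∈[1..3] ⇒ +0.498366 -1.504338 +0.605454 = -0.400518;  D = -0.392353+0.080462i
d^4_{-1,-1}: k∈[0..3] ⇒ +0.151182 -1.369043 +1.653004 -0.332644 = +0.102499;  D = -0.046970+0.091104i
d^4_{0,-1}: k∈[0..3] ⇒ -0.525324 +1.902854 -1.148768 +0.115587 = +0.344348;  D = -0.139307-0.314912i
d^4_{1,-1}: k∈[0..3] ⇒ +0.912695 -1.653004 +0.498966 -0.020082 = -0.261425;  D = -0.252517-0.067662i
d^4_{2,-1}: k∈[0..2] ⇒ -1.002892 +0.908181 -0.109655 = -0.204366;  D = +0.165048-0.120518i
d^4_{3,-1}: k∈[0..1] ⇒ +0.728906 -0.264028 = +0.464878;  D = +0.022111-0.464352i
d^4_{4,-1}: single k=0 term ⇒ -0.320376;  D = -0.239616-0.212662i
Y_4^{m'}(θ=2.963,φ=2.8501) and Σ D·Y over m':
  (-0.0063+0.5306i)·(+0.0002+0.0004i)  (+0.0035+0.0029i)·(+0.0044+0.0053i)  (-0.3924+0.0805i)·(+0.0509+0.0336i)  (-0.0470+0.0911i)·(+0.2994+0.0898i)  (-0.1393-0.3149i)·(+0.7164+0.0000i)  (-0.2525-0.0677i)·(-0.2994+0.0898i)  (+0.1650-0.1205i)·(+0.0509-0.0336i)  (+0.0221-0.4644i)·(-0.0044+0.0053i)  (-0.2396-0.2127i)·(+0.0002-0.0004i)
Y_4^-1(R⁻¹ n̂) = -0.056685-0.223393i

Re=-0.0567 Im=-0.2234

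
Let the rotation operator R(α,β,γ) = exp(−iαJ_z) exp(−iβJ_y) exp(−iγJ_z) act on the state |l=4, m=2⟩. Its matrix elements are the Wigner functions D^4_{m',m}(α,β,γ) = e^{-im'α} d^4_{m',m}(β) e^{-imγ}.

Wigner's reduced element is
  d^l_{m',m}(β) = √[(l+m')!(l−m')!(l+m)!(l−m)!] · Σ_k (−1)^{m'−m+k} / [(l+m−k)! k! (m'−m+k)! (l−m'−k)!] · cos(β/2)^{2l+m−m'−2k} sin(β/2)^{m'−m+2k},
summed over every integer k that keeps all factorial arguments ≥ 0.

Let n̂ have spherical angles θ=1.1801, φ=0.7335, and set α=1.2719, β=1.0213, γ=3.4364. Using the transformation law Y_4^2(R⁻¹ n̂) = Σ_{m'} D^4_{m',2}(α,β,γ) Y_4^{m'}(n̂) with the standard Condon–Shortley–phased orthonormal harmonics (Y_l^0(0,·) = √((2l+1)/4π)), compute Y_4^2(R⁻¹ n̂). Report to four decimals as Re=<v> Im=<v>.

Need the full column D^4_{m',2} for m'=−4..4 at α=1.2719, β=1.0213, γ=3.4364.
cos(β/2)=0.872427, sin(β/2)=0.488744
d^4_{-4,2}: single k=6 term ⇒ +0.054894;  D = -0.011680-0.053638i
d^4_{-3,2}: k∈[5..6] ⇒ +0.207865 -0.021745 = +0.186120;  D = -0.185456-0.015707i
d^4_{-2,2}: k∈[4..6] ⇒ +0.495832 -0.124489 +0.003256 = +0.374599;  D = -0.140125+0.347404i
d^4_{-1,2}: k∈[3..5] ⇒ +0.834461 -0.392828 +0.024657 = +0.466290;  D = +0.361903+0.294027i
d^4_{0,2}: k∈[2..4] ⇒ +0.999216 -0.836245 +0.098417 = +0.261388;  D = +0.217254-0.145342i
d^4_{1,2}: k∈[1..3] ⇒ +0.797667 -1.251691 +0.261885 = -0.192139;  D = +0.055075+0.184076i
d^4_{2,2}: k∈[0..2] ⇒ +0.335608 -1.263920 +0.495832 = -0.432479;  D = +0.432464+0.003537i
d^4_{3,2}: k∈[0..1] ⇒ -0.703476 +0.662333 = -0.041144;  D = +0.012437-0.039219i
d^4_{4,2}: single k=0 term ⇒ +0.557336;  D = +0.458102+0.317436i
Y_4^{m'}(θ=1.1801,φ=0.7335) and Σ D·Y over m':
  (-0.0117-0.0536i)·(-0.3165-0.0667i)  (-0.1855-0.0157i)·(-0.2219-0.3046i)  (-0.1401+0.3474i)·(+0.0005-0.0043i)  (+0.3619+0.2940i)·(-0.2456+0.2214i)  (+0.2173-0.1453i)·(-0.0650+0.0000i)  (+0.0551+0.1841i)·(+0.2456+0.2214i)  (+0.4325+0.0035i)·(+0.0005+0.0043i)  (+0.0124-0.0392i)·(+0.2219-0.3046i)  (+0.4581+0.3174i)·(-0.3165+0.0667i)
Y_4^2(R⁻¹ n̂) = -0.332559+0.072683i

Re=-0.3326 Im=0.0727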